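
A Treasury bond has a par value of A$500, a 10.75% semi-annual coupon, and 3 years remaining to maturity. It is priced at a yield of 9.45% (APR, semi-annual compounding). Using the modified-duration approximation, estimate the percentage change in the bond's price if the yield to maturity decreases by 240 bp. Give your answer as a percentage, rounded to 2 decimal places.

Periodic yield y = 0.04725. Modified duration first:
  t   CF        PV=CF/(1+0.04725)^t    t·PV
  1       26.875        25.6624        25.6624
  2       26.875        24.5046        49.0092
  3       26.875        23.3990        70.1970
  4       26.875        22.3433        89.3731
  5       26.875        21.3352       106.6760
  6      526.875       399.3975     2,396.3852
  Σ                    516.6421     2,737.3030
P = 516.6421; D_Mac = 5.29826 half-year periods = 2.64913 yrs; D_mod = 2.64913/(1+0.04725) = 2.52961 yrs.
ΔP/P ≈ -D_mod · Δy = -2.52961 × (-0.024) = +0.060711 = +6.0711%.

+6.07%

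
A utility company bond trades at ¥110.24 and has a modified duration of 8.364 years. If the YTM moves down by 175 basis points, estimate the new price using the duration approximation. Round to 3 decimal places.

Duration approximation: ΔP/P ≈ -D_mod · Δy = -8.364 × (-0.0175) = +0.146370.
New price ≈ 110.24 × (1 + 0.146370) = 126.3758288.

¥126.376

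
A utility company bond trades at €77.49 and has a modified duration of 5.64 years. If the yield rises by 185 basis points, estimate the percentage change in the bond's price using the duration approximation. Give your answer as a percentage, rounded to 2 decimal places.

-10.43%

Duration approximation: ΔP/P ≈ -D_mod · Δy = -5.64 × (+0.0185) = -0.104340.
As a percentage: -10.4340%.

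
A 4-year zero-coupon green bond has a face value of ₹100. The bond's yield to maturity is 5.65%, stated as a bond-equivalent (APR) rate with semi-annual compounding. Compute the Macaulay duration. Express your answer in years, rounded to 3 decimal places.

4.000 years

A zero-coupon bond has a single cash flow at maturity, so its Macaulay duration equals its maturity: 4 years.
(Equivalently: 8 semi-annual periods ÷ 2 = 4 years.)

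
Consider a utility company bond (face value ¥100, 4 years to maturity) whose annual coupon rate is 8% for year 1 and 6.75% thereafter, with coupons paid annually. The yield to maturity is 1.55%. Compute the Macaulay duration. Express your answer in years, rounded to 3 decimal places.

3.644 years

Periodic yield y = 0.0155. Discount each cash flow and weight by its year:
  t   CF        PV=CF/(1+0.0155)^t    t·PV
  1         8.00         7.8779         7.8779
  2         6.75         6.5455        13.0910
  3         6.75         6.4456        19.3368
  4       106.75       100.3802       401.5209
  Σ                    121.2492       441.8267
Price P = Σ PV = 121.2492.
Macaulay duration = Σ(t·PV) / P = 441.8267 / 121.2492 = 3.64395 years.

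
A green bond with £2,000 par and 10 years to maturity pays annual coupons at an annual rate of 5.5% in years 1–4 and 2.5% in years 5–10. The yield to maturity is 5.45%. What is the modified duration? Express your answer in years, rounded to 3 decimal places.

Periodic yield y = 0.0545. First find Macaulay duration:
  t   CF        PV=CF/(1+0.0545)^t    t·PV
  1       110.00       104.3148       104.3148
  2       110.00        98.9235       197.8470
  3       110.00        93.8108       281.4325
  4       110.00        88.9624       355.8495
  5        50.00        38.3475       191.7375
  6        50.00        36.3656       218.1935
  7        50.00        34.4861       241.4026
  8        50.00        32.7037       261.6299
  9        50.00        31.0135       279.1215
  10    2,050.00     1,205.8354    12,058.3537
  Σ                  1,764.7633    14,189.8825
P = 1,764.7633; Macaulay duration = 14,189.8825 / 1,764.7633 = 8.04067 years.
Modified duration = D_Mac / (1 + y) = 8.04067 / 1.0545 = 7.62510 years.

7.625 years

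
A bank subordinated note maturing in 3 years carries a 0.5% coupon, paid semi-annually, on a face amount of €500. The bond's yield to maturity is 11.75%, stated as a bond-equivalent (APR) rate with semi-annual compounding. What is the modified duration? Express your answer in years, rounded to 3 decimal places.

Periodic yield y = 0.05875. First find Macaulay duration:
  t   CF        PV=CF/(1+0.05875)^t    t·PV
  1         1.25         1.1806         1.1806
  2         1.25         1.1151         2.2302
  3         1.25         1.0532         3.1597
  4         1.25         0.9948         3.9792
  5         1.25         0.9396         4.6980
  6       501.25       355.8720     2,135.2321
  Σ                    361.1554     2,150.4800
P = 361.1554; Macaulay duration = 2,150.4800 / 361.1554 = 5.95444 half-year periods = 2.97722 years.
Modified duration = D_Mac / (1 + y) = 2.97722 / 1.05875 = 2.81202 years.

2.812 years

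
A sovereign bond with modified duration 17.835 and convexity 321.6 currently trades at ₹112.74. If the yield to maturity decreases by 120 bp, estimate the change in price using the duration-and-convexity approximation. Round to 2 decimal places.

Duration effect: -D_mod·Δy = -17.835 × (-0.012) = +0.214020
Convexity effect: ½·C·(Δy)² = 0.5 × 321.6 × (-0.012)² = +0.0231552
ΔP/P ≈ +0.214020 + 0.0231552 = +0.2371752
ΔP ≈ 112.74 × (+0.2371752) = +26.739132048.

+₹26.74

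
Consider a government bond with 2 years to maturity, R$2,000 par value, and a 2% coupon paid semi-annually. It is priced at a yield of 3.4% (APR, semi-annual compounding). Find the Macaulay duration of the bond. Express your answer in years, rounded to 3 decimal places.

Periodic yield y = 0.017. Discount each cash flow and weight by its period:
  t   CF        PV=CF/(1+0.017)^t    t·PV
  1        20.00        19.6657        19.6657
  2        20.00        19.3370        38.6739
  3        20.00        19.0137        57.0412
  4     2,020.00     1,888.2851     7,553.1403
  Σ                  1,946.3014     7,668.5210
Price P = Σ PV = 1,946.3014.
Macaulay duration = Σ(t·PV) / P = 7,668.5210 / 1,946.3014 = 3.94005 half-year periods.
In years: 3.94005 / 2 = 1.97002 years.

1.970 years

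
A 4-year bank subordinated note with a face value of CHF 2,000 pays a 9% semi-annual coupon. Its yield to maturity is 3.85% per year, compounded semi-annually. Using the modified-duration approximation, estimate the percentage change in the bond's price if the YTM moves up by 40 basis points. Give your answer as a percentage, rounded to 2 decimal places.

-1.37%

Periodic yield y = 0.01925. Modified duration first:
  t   CF        PV=CF/(1+0.01925)^t    t·PV
  1        90.00        88.3002        88.3002
  2        90.00        86.6325       173.2651
  3        90.00        84.9964       254.9891
  4        90.00        83.3911       333.5643
  5        90.00        81.8161       409.0806
  6        90.00        80.2709       481.6255
  7        90.00        78.7549       551.2842
  8     2,090.00     1,794.3226    14,354.5807
  Σ                  2,378.4847    16,646.6897
P = 2,378.4847; D_Mac = 6.99886 half-year periods = 3.49943 yrs; D_mod = 3.49943/(1+0.01925) = 3.43334 yrs.
ΔP/P ≈ -D_mod · Δy = -3.43334 × (+0.004) = -0.013733 = -1.3733%.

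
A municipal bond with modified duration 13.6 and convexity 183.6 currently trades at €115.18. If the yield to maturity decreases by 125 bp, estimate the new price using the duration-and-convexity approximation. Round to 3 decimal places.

€136.413

Duration effect: -D_mod·Δy = -13.6 × (-0.0125) = +0.170000
Convexity effect: ½·C·(Δy)² = 0.5 × 183.6 × (-0.0125)² = +0.01434375
ΔP/P ≈ +0.170000 + 0.01434375 = +0.18434375
New price ≈ 115.18 × (1 + 0.18434375) = 136.412713125.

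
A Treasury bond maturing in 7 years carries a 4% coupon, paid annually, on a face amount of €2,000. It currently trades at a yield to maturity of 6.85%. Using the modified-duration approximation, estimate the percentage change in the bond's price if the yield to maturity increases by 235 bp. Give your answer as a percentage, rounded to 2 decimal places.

-13.56%

Periodic yield y = 0.0685. Modified duration first:
  t   CF        PV=CF/(1+0.0685)^t    t·PV
  1        80.00        74.8713        74.8713
  2        80.00        70.0714       140.1428
  3        80.00        65.5792       196.7377
  4        80.00        61.3751       245.5002
  5        80.00        57.4404       287.2019
  6        80.00        53.7580       322.5478
  7     2,080.00     1,308.1021     9,156.7148
  Σ                  1,691.1975    10,423.7167
P = 1,691.1975; D_Mac = 6.16351 yrs; D_mod = 6.16351/(1+0.0685) = 5.76838 yrs.
ΔP/P ≈ -D_mod · Δy = -5.76838 × (+0.0235) = -0.135557 = -13.5557%.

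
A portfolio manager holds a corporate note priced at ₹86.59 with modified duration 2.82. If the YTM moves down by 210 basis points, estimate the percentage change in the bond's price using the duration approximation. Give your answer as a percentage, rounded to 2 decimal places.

+5.92%

Duration approximation: ΔP/P ≈ -D_mod · Δy = -2.82 × (-0.021) = +0.059220.
As a percentage: +5.9220%.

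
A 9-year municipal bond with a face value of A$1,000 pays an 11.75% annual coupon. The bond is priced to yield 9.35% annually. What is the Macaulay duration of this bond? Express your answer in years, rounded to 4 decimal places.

6.2085 years

Periodic yield y = 0.0935. Discount each cash flow and weight by its year:
  t   CF        PV=CF/(1+0.0935)^t    t·PV
  1       117.50       107.4531       107.4531
  2       117.50        98.2653       196.5306
  3       117.50        89.8631       269.5894
  4       117.50        82.1794       328.7174
  5       117.50        75.1526       375.7629
  6       117.50        68.7266       412.3599
  7       117.50        62.8502       439.9511
  8       117.50        57.4761       459.8091
  9     1,117.50       499.8946     4,499.0514
  Σ                  1,141.8611     7,089.2249
Price P = Σ PV = 1,141.8611.
Macaulay duration = Σ(t·PV) / P = 7,089.2249 / 1,141.8611 = 6.20848 years.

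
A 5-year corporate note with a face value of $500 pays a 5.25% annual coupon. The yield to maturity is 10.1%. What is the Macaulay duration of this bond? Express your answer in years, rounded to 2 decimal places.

4.47 years

Periodic yield y = 0.101. Discount each cash flow and weight by its year:
  t   CF        PV=CF/(1+0.101)^t    t·PV
  1        26.25        23.8420        23.8420
  2        26.25        21.6548        43.3096
  3        26.25        19.6683        59.0050
  4        26.25        17.8641        71.4562
  5       526.25       325.2786     1,626.3931
  Σ                    408.3078     1,824.0059
Price P = Σ PV = 408.3078.
Macaulay duration = Σ(t·PV) / P = 1,824.0059 / 408.3078 = 4.46723 years.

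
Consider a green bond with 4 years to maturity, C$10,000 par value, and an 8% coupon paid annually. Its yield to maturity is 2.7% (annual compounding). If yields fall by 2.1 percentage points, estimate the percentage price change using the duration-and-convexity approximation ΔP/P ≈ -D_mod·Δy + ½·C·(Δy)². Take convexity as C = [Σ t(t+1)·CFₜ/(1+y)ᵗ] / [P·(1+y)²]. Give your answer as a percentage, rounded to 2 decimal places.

+7.76%

With y = 0.027:
  t   CF        PV=CF/(1+0.027)^t    t·PV        t(t+1)·PV
  1       800.00       778.9679       778.9679       1,557.9357
  2       800.00       758.4887     1,516.9773       4,550.9320
  3       800.00       738.5479     2,215.6436       8,862.5746
  4    10,800.00     9,708.2730    38,833.0921     194,165.4603
  Σ                 11,984.2774    43,344.6809     209,136.9027
P = 11,984.2774; D_Mac = 3.61680 yrs; D_mod = 3.52171 yrs; C = 16.54543.
Duration effect: -3.52171 × (-0.021) = +0.073956
Convexity effect: 0.5 × 16.54543 × (-0.021)² = +0.0036483
ΔP/P ≈ +0.073956 + 0.0036483 = +0.077604 = +7.7604%.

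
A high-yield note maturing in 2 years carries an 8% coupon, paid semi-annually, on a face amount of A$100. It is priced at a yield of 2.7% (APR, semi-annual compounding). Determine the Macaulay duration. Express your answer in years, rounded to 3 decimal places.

1.894 years

Periodic yield y = 0.0135. Discount each cash flow and weight by its period:
  t   CF        PV=CF/(1+0.0135)^t    t·PV
  1         4.00         3.9467         3.9467
  2         4.00         3.8941         7.7883
  3         4.00         3.8423        11.5268
  4       104.00        98.5685       394.2742
  Σ                    110.2517       417.5360
Price P = Σ PV = 110.2517.
Macaulay duration = Σ(t·PV) / P = 417.5360 / 110.2517 = 3.78712 half-year periods.
In years: 3.78712 / 2 = 1.89356 years.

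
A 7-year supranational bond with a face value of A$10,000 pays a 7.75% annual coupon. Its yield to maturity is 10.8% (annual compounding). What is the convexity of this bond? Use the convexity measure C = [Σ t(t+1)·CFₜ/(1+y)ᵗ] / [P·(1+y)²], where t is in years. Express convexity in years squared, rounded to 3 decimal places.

33.154

With y = 0.108:
  t   CF        PV=CF/(1+0.108)^t    t·PV        t(t+1)·PV
  1       775.00       699.4585       699.4585       1,398.9170
  2       775.00       631.2802     1,262.5604       3,787.6813
  3       775.00       569.7475     1,709.2425       6,836.9699
  4       775.00       514.2125     2,056.8501      10,284.2507
  5       775.00       464.0907     2,320.4537      13,922.7221
  6       775.00       418.8545     2,513.1267      17,591.8872
  7    10,775.00     5,255.8015    36,790.6106     294,324.8851
  Σ                  8,553.4454    47,352.3026     348,147.3133
P = 8,553.4454.
Convexity = Σ t(t+1)·PV / [P·(1+y)²] = 348,147.3133 / (8,553.4454 × 1.227664) = 33.15450.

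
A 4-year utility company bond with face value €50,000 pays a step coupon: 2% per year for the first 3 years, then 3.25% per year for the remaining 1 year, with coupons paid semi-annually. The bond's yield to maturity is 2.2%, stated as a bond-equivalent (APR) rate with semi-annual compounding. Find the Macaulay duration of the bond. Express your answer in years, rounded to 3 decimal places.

Periodic yield y = 0.011. Discount each cash flow and weight by its period:
  t   CF        PV=CF/(1+0.011)^t    t·PV
  1       500.00       494.5598       494.5598
  2       500.00       489.1789       978.3577
  3       500.00       483.8565     1,451.5694
  4       500.00       478.5919     1,914.3678
  5       500.00       473.3847     2,366.9235
  6       500.00       468.2341     2,809.4048
  7       812.50       752.6018     5,268.2129
  8    50,812.50    46,554.4626   372,435.7012
  Σ                 50,194.8705   387,719.0972
Price P = Σ PV = 50,194.8705.
Macaulay duration = Σ(t·PV) / P = 387,719.0972 / 50,194.8705 = 7.72428 half-year periods.
In years: 7.72428 / 2 = 3.86214 years.

3.862 years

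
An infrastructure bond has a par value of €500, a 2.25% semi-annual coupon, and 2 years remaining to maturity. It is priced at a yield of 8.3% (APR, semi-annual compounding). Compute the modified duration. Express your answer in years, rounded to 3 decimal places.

1.886 years

Periodic yield y = 0.0415. First find Macaulay duration:
  t   CF        PV=CF/(1+0.0415)^t    t·PV
  1        5.625         5.4009         5.4009
  2        5.625         5.1857        10.3713
  3        5.625         4.9790        14.9371
  4      505.625       429.7258     1,718.9033
  Σ                    445.2914     1,749.6125
P = 445.2914; Macaulay duration = 1,749.6125 / 445.2914 = 3.92914 half-year periods = 1.96457 years.
Modified duration = D_Mac / (1 + y) = 1.96457 / 1.0415 = 1.88629 years.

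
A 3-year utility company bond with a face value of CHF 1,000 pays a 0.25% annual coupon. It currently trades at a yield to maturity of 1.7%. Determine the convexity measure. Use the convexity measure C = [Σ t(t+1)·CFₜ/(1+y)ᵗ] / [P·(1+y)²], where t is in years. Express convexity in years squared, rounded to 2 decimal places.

11.56

With y = 0.017:
  t   CF        PV=CF/(1+0.017)^t    t·PV        t(t+1)·PV
  1         2.50         2.4582         2.4582           4.9164
  2         2.50         2.4171         4.8342          14.5027
  3     1,002.50       953.0628     2,859.1884      11,436.7537
  Σ                    957.9381     2,866.4809      11,456.1728
P = 957.9381.
Convexity = Σ t(t+1)·PV / [P·(1+y)²] = 11,456.1728 / (957.9381 × 1.034289) = 11.56272.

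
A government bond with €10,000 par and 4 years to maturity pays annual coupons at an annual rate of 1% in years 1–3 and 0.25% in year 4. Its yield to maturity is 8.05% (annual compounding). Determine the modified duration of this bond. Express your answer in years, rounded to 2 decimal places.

3.64 years

Periodic yield y = 0.0805. First find Macaulay duration:
  t   CF        PV=CF/(1+0.0805)^t    t·PV
  1       100.00        92.5497        92.5497
  2       100.00        85.6546       171.3091
  3       100.00        79.2731       237.8192
  4    10,025.00     7,355.0444    29,420.1774
  Σ                  7,612.5217    29,921.8555
P = 7,612.5217; Macaulay duration = 29,921.8555 / 7,612.5217 = 3.93061 years.
Modified duration = D_Mac / (1 + y) = 3.93061 / 1.0805 = 3.63777 years.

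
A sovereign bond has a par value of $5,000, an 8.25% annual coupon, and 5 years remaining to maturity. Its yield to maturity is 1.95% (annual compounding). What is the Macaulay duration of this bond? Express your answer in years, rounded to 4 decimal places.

Periodic yield y = 0.0195. Discount each cash flow and weight by its year:
  t   CF        PV=CF/(1+0.0195)^t    t·PV
  1       412.50       404.6101       404.6101
  2       412.50       396.8711       793.7422
  3       412.50       389.2802     1,167.8405
  4       412.50       381.8344     1,527.3375
  5     5,412.50     4,914.3011    24,571.5053
  Σ                  6,486.8968    28,465.0356
Price P = Σ PV = 6,486.8968.
Macaulay duration = Σ(t·PV) / P = 28,465.0356 / 6,486.8968 = 4.38808 years.

4.3881 years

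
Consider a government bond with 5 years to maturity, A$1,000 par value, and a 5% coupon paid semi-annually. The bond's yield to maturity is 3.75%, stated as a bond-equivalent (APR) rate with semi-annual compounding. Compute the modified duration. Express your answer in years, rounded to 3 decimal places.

Periodic yield y = 0.01875. First find Macaulay duration:
  t   CF        PV=CF/(1+0.01875)^t    t·PV
  1        25.00        24.5399        24.5399
  2        25.00        24.0882        48.1764
  3        25.00        23.6449        70.9346
  4        25.00        23.2097        92.8388
  5        25.00        22.7825       113.9126
  6        25.00        22.3632       134.1793
  7        25.00        21.9516       153.6614
  8        25.00        21.5476       172.3809
  9        25.00        21.1510       190.3592
  10    1,025.00       851.2314     8,512.3142
  Σ                  1,056.5101     9,513.2974
P = 1,056.5101; Macaulay duration = 9,513.2974 / 1,056.5101 = 9.00445 half-year periods = 4.50223 years.
Modified duration = D_Mac / (1 + y) = 4.50223 / 1.01875 = 4.41936 years.

4.419 years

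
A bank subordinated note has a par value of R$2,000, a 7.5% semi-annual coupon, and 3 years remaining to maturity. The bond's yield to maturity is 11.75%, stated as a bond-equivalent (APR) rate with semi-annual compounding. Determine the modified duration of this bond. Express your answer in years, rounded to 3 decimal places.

2.573 years

Periodic yield y = 0.05875. First find Macaulay duration:
  t   CF        PV=CF/(1+0.05875)^t    t·PV
  1        75.00        70.8383        70.8383
  2        75.00        66.9074       133.8149
  3        75.00        63.1947       189.5842
  4        75.00        59.6881       238.7523
  5        75.00        56.3760       281.8799
  6     2,075.00     1,473.1859     8,839.1156
  Σ                  1,790.1904     9,753.9852
P = 1,790.1904; Macaulay duration = 9,753.9852 / 1,790.1904 = 5.44857 half-year periods = 2.72429 years.
Modified duration = D_Mac / (1 + y) = 2.72429 / 1.05875 = 2.57312 years.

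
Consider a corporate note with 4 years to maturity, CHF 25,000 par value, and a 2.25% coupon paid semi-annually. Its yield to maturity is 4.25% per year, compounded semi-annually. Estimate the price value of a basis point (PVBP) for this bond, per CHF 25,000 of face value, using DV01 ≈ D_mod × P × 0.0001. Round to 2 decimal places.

CHF 8.72

Periodic yield y = 0.02125.
  t   CF        PV=CF/(1+0.02125)^t    t·PV
  1       281.25       275.3978       275.3978
  2       281.25       269.6674       539.3347
  3       281.25       264.0562       792.1685
  4       281.25       258.5617     1,034.2469
  5       281.25       253.1816     1,265.9081
  6       281.25       247.9135     1,487.4808
  7       281.25       242.7549     1,699.2845
  8    25,281.25    21,366.9231   170,935.3848
  Σ                 23,178.4562   178,029.2061
P = 23,178.4562; D_Mac = 7.68081 half-year periods = 3.84040 yrs; D_mod = 3.76049 yrs.
DV01 ≈ 3.76049 × 23,178.4562 × 0.0001 = 8.716240.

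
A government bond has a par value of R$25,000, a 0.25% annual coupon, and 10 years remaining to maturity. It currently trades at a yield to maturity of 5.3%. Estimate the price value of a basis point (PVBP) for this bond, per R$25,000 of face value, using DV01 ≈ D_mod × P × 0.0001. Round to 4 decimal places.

R$14.3947

Periodic yield y = 0.053.
  t   CF        PV=CF/(1+0.053)^t    t·PV
  1        62.50        59.3542        59.3542
  2        62.50        56.3668       112.7336
  3        62.50        53.5297       160.5891
  4        62.50        50.8354       203.3417
  5        62.50        48.2768       241.3838
  6        62.50        45.8469       275.0813
  7        62.50        43.5393       304.7751
  8        62.50        41.3479       330.7829
  9        62.50        39.2667       353.4005
  10   25,062.50    14,953.4250   149,534.2504
  Σ                 15,391.7887   151,575.6927
P = 15,391.7887; D_Mac = 9.84783 yrs; D_mod = 9.35216 yrs.
DV01 ≈ 9.35216 × 15,391.7887 × 0.0001 = 14.394653.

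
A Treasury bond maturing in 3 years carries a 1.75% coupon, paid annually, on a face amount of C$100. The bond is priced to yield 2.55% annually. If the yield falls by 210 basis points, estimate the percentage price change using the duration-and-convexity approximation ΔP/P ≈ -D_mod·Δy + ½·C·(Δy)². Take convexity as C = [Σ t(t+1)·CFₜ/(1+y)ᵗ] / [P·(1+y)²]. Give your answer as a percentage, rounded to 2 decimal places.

With y = 0.0255:
  t   CF        PV=CF/(1+0.0255)^t    t·PV        t(t+1)·PV
  1         1.75         1.7065         1.7065           3.4130
  2         1.75         1.6641         3.3281           9.9843
  3       101.75        94.3469       283.0406       1,132.1622
  Σ                     97.7174       288.0751       1,145.5595
P = 97.7174; D_Mac = 2.94804 yrs; D_mod = 2.87474 yrs; C = 11.14742.
Duration effect: -2.87474 × (-0.021) = +0.060369
Convexity effect: 0.5 × 11.14742 × (-0.021)² = +0.0024580
ΔP/P ≈ +0.060369 + 0.0024580 = +0.062828 = +6.2828%.

+6.28%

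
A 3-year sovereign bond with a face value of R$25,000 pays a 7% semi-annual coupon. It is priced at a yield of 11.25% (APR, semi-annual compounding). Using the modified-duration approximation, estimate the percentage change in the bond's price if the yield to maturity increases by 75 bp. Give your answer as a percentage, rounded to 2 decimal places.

-1.95%

Periodic yield y = 0.05625. Modified duration first:
  t   CF        PV=CF/(1+0.05625)^t    t·PV
  1       875.00       828.4024       828.4024
  2       875.00       784.2863     1,568.5725
  3       875.00       742.5195     2,227.5586
  4       875.00       702.9771     2,811.9083
  5       875.00       665.5404     3,327.7022
  6    25,875.00    18,632.8817   111,797.2902
  Σ                 22,356.6074   122,561.4342
P = 22,356.6074; D_Mac = 5.48211 half-year periods = 2.74106 yrs; D_mod = 2.74106/(1+0.05625) = 2.59508 yrs.
ΔP/P ≈ -D_mod · Δy = -2.59508 × (+0.0075) = -0.019463 = -1.9463%.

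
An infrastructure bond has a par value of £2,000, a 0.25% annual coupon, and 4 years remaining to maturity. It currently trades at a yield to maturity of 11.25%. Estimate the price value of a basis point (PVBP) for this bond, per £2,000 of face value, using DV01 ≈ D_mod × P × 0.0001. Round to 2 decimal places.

Periodic yield y = 0.1125.
  t   CF        PV=CF/(1+0.1125)^t    t·PV
  1         5.00         4.4944         4.4944
  2         5.00         4.0399         8.0798
  3         5.00         3.6314        10.8941
  4     2,005.00     1,308.9236     5,235.6944
  Σ                  1,321.0892     5,259.1627
P = 1,321.0892; D_Mac = 3.98093 yrs; D_mod = 3.57836 yrs.
DV01 ≈ 3.57836 × 1,321.0892 × 0.0001 = 0.472734.

£0.47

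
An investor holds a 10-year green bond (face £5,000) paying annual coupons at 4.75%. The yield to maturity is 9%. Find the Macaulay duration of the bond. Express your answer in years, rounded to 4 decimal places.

Periodic yield y = 0.09. Discount each cash flow and weight by its year:
  t   CF        PV=CF/(1+0.09)^t    t·PV
  1       237.50       217.8899       217.8899
  2       237.50       199.8990       399.7980
  3       237.50       183.3936       550.1807
  4       237.50       168.2510       673.0040
  5       237.50       154.3587       771.7935
  6       237.50       141.6135       849.6809
  7       237.50       129.9206       909.4444
  8       237.50       119.1932       953.5459
  9       237.50       109.3516       984.1644
  10    5,237.50     2,212.3766    22,123.7660
  Σ                  3,636.2477    28,433.2678
Price P = Σ PV = 3,636.2477.
Macaulay duration = Σ(t·PV) / P = 28,433.2678 / 3,636.2477 = 7.81940 years.

7.8194 years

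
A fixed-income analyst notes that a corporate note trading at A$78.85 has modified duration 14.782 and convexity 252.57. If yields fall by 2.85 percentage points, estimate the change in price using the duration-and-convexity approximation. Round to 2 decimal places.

+A$41.31

Duration effect: -D_mod·Δy = -14.782 × (-0.0285) = +0.421287
Convexity effect: ½·C·(Δy)² = 0.5 × 252.57 × (-0.0285)² = +0.10257499125
ΔP/P ≈ +0.421287 + 0.10257499125 = +0.52386199125
ΔP ≈ 78.85 × (+0.52386199125) = +41.3065180100625.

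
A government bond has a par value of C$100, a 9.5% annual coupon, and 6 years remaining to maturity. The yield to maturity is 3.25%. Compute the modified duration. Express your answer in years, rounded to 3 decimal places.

4.851 years

Periodic yield y = 0.0325. First find Macaulay duration:
  t   CF        PV=CF/(1+0.0325)^t    t·PV
  1         9.50         9.2010         9.2010
  2         9.50         8.9113        17.8227
  3         9.50         8.6308        25.8925
  4         9.50         8.3592        33.4367
  5         9.50         8.0961        40.4803
  6       109.50        90.3803       542.2818
  Σ                    133.5787       669.1149
P = 133.5787; Macaulay duration = 669.1149 / 133.5787 = 5.00914 years.
Modified duration = D_Mac / (1 + y) = 5.00914 / 1.0325 = 4.85147 years.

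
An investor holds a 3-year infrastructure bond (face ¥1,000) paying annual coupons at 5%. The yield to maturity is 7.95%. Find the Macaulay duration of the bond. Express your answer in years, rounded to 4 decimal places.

Periodic yield y = 0.0795. Discount each cash flow and weight by its year:
  t   CF        PV=CF/(1+0.0795)^t    t·PV
  1        50.00        46.3177        46.3177
  2        50.00        42.9067        85.8133
  3     1,050.00       834.6826     2,504.0478
  Σ                    923.9070     2,636.1789
Price P = Σ PV = 923.9070.
Macaulay duration = Σ(t·PV) / P = 2,636.1789 / 923.9070 = 2.85329 years.

2.8533 years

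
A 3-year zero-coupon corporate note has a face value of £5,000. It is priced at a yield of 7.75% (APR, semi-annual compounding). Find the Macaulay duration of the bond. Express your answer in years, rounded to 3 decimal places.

A zero-coupon bond has a single cash flow at maturity, so its Macaulay duration equals its maturity: 3 years.
(Equivalently: 6 semi-annual periods ÷ 2 = 3 years.)

3.000 years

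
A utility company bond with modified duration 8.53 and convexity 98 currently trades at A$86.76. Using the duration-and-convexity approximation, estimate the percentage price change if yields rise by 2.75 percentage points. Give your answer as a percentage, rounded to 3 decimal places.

Duration effect: -D_mod·Δy = -8.53 × (+0.0275) = -0.234575
Convexity effect: ½·C·(Δy)² = 0.5 × 98 × (0.0275)² = +0.03705625
ΔP/P ≈ -0.234575 + 0.03705625 = -0.19751875
= -19.751875%.

-19.752%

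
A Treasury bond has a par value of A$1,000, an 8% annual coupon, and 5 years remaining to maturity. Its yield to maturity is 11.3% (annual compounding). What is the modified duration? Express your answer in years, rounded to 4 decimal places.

Periodic yield y = 0.113. First find Macaulay duration:
  t   CF        PV=CF/(1+0.113)^t    t·PV
  1        80.00        71.8778        71.8778
  2        80.00        64.5802       129.1605
  3        80.00        58.0236       174.0707
  4        80.00        52.1326       208.5304
  5     1,080.00       632.3360     3,161.6802
  Σ                    878.9503     3,745.3196
P = 878.9503; Macaulay duration = 3,745.3196 / 878.9503 = 4.26113 years.
Modified duration = D_Mac / (1 + y) = 4.26113 / 1.113 = 3.82851 years.

3.8285 years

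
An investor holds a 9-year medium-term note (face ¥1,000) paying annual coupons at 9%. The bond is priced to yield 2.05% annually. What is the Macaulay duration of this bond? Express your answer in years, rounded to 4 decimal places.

7.0647 years

Periodic yield y = 0.0205. Discount each cash flow and weight by its year:
  t   CF        PV=CF/(1+0.0205)^t    t·PV
  1        90.00        88.1921        88.1921
  2        90.00        86.4204       172.8409
  3        90.00        84.6844       254.0532
  4        90.00        82.9833       331.9330
  5        90.00        81.3163       406.5814
  6        90.00        79.6828       478.0967
  7        90.00        78.0821       546.5747
  8        90.00        76.5136       612.1085
  9     1,090.00       908.0493     8,172.4435
  Σ                  1,565.9242    11,062.8239
Price P = Σ PV = 1,565.9242.
Macaulay duration = Σ(t·PV) / P = 11,062.8239 / 1,565.9242 = 7.06473 years.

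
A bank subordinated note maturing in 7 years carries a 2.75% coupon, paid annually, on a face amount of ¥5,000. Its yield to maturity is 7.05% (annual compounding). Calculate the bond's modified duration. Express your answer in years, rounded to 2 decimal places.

Periodic yield y = 0.0705. First find Macaulay duration:
  t   CF        PV=CF/(1+0.0705)^t    t·PV
  1       137.50       128.4447       128.4447
  2       137.50       119.9857       239.9713
  3       137.50       112.0838       336.2513
  4       137.50       104.7022       418.8090
  5       137.50        97.8069       489.0343
  6       137.50        91.3656       548.1935
  7     5,137.50     3,188.9311    22,322.5176
  Σ                  3,843.3199    24,483.2217
P = 3,843.3199; Macaulay duration = 24,483.2217 / 3,843.3199 = 6.37033 years.
Modified duration = D_Mac / (1 + y) = 6.37033 / 1.0705 = 5.95080 years.

5.95 years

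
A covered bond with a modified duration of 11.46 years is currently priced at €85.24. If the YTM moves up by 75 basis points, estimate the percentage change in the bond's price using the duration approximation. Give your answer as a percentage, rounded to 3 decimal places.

-8.595%

Duration approximation: ΔP/P ≈ -D_mod · Δy = -11.46 × (+0.0075) = -0.085950.
As a percentage: -8.5950%.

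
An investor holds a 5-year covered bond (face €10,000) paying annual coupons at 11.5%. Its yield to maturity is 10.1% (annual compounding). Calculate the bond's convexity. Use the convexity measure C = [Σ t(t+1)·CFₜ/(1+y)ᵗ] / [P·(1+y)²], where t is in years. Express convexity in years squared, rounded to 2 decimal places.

With y = 0.101:
  t   CF        PV=CF/(1+0.101)^t    t·PV        t(t+1)·PV
  1     1,150.00     1,044.5050     1,044.5050       2,089.0100
  2     1,150.00       948.6876     1,897.3751       5,692.1253
  3     1,150.00       861.6599     2,584.9797      10,339.9188
  4     1,150.00       782.6157     3,130.4629      15,652.3143
  5    11,150.00     6,891.8890    34,459.4449     206,756.6692
  Σ                 10,529.3571    43,116.7675     240,530.0377
P = 10,529.3571.
Convexity = Σ t(t+1)·PV / [P·(1+y)²] = 240,530.0377 / (10,529.3571 × 1.212201) = 18.84486.

18.84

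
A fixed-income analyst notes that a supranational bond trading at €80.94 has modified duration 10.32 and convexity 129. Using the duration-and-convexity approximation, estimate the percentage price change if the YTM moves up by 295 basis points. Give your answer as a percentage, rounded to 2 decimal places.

Duration effect: -D_mod·Δy = -10.32 × (+0.0295) = -0.304440
Convexity effect: ½·C·(Δy)² = 0.5 × 129 × (0.0295)² = +0.056131125
ΔP/P ≈ -0.304440 + 0.056131125 = -0.248308875
= -24.8308875%.

-24.83%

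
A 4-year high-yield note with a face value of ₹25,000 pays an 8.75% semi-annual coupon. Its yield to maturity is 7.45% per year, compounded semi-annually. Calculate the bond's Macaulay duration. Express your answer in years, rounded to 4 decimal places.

3.4734 years

Periodic yield y = 0.03725. Discount each cash flow and weight by its period:
  t   CF        PV=CF/(1+0.03725)^t    t·PV
  1     1,093.75     1,054.4710     1,054.4710
  2     1,093.75     1,016.6025     2,033.2050
  3     1,093.75       980.0940     2,940.2820
  4     1,093.75       944.8966     3,779.5865
  5     1,093.75       910.9632     4,554.8162
  6     1,093.75       878.2485     5,269.4909
  7     1,093.75       846.7086     5,926.9601
  8    26,093.75    19,474.6181   155,796.9446
  Σ                 26,106.6025   181,355.7561
Price P = Σ PV = 26,106.6025.
Macaulay duration = Σ(t·PV) / P = 181,355.7561 / 26,106.6025 = 6.94674 half-year periods.
In years: 6.94674 / 2 = 3.47337 years.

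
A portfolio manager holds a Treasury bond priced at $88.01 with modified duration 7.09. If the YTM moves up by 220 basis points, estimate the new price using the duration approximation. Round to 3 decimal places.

$74.282

Duration approximation: ΔP/P ≈ -D_mod · Δy = -7.09 × (+0.022) = -0.155980.
New price ≈ 88.01 × (1 - 0.155980) = 74.2822002.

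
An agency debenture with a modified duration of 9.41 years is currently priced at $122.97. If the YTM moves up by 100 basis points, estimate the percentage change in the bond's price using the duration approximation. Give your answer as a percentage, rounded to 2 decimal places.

Duration approximation: ΔP/P ≈ -D_mod · Δy = -9.41 × (+0.01) = -0.094100.
As a percentage: -9.4100%.

-9.41%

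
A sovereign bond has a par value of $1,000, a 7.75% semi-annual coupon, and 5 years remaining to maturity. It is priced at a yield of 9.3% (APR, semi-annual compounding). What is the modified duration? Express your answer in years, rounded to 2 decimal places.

4.02 years

Periodic yield y = 0.0465. First find Macaulay duration:
  t   CF        PV=CF/(1+0.0465)^t    t·PV
  1        38.75        37.0282        37.0282
  2        38.75        35.3829        70.7658
  3        38.75        33.8107       101.4321
  4        38.75        32.3083       129.2334
  5        38.75        30.8728       154.3638
  6        38.75        29.5010       177.0058
  7        38.75        28.1901       197.3309
  8        38.75        26.9375       215.5003
  9        38.75        25.7406       231.6654
  10    1,038.75       659.3541     6,593.5410
  Σ                    939.1262     7,907.8666
P = 939.1262; Macaulay duration = 7,907.8666 / 939.1262 = 8.42045 half-year periods = 4.21023 years.
Modified duration = D_Mac / (1 + y) = 4.21023 / 1.0465 = 4.02315 years.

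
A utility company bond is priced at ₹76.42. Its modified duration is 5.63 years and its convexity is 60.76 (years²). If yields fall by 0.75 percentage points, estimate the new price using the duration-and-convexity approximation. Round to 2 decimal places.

Duration effect: -D_mod·Δy = -5.63 × (-0.0075) = +0.042225
Convexity effect: ½·C·(Δy)² = 0.5 × 60.76 × (-0.0075)² = +0.001708875
ΔP/P ≈ +0.042225 + 0.001708875 = +0.043933875
New price ≈ 76.42 × (1 + 0.043933875) = 79.7774267275.

₹79.78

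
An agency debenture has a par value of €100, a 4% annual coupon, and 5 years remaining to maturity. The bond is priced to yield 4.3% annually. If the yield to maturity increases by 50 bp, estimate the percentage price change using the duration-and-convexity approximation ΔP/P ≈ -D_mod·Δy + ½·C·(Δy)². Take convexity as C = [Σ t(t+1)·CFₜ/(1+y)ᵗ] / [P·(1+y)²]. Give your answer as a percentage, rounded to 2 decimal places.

With y = 0.043:
  t   CF        PV=CF/(1+0.043)^t    t·PV        t(t+1)·PV
  1         4.00         3.8351         3.8351           7.6702
  2         4.00         3.6770         7.3540          22.0619
  3         4.00         3.5254        10.5762          42.3047
  4         4.00         3.3800        13.5202          67.6009
  5       104.00        84.2581       421.2906       2,527.7438
  Σ                     98.6756       456.5760       2,667.3815
P = 98.6756; D_Mac = 4.62704 yrs; D_mod = 4.43628 yrs; C = 24.84887.
Duration effect: -4.43628 × (+0.005) = -0.022181
Convexity effect: 0.5 × 24.84887 × (0.005)² = +0.0003106
ΔP/P ≈ -0.022181 + 0.0003106 = -0.021871 = -2.1871%.

-2.19%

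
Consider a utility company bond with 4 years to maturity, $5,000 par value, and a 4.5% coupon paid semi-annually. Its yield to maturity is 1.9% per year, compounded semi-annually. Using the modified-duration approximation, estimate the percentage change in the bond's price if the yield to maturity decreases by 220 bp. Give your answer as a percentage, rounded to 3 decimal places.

Periodic yield y = 0.0095. Modified duration first:
  t   CF        PV=CF/(1+0.0095)^t    t·PV
  1       112.50       111.4413       111.4413
  2       112.50       110.3926       220.7852
  3       112.50       109.3537       328.0612
  4       112.50       108.3246       433.2985
  5       112.50       107.3052       536.5262
  6       112.50       106.2954       637.7726
  7       112.50       105.2951       737.0659
  8     5,112.50     4,740.0479    37,920.3836
  Σ                  5,498.4560    40,925.3343
P = 5,498.4560; D_Mac = 7.44306 half-year periods = 3.72153 yrs; D_mod = 3.72153/(1+0.0095) = 3.68651 yrs.
ΔP/P ≈ -D_mod · Δy = -3.68651 × (-0.022) = +0.081103 = +8.1103%.

+8.110%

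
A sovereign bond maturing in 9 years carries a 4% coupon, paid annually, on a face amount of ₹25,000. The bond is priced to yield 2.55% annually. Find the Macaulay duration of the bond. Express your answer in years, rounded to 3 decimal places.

Periodic yield y = 0.0255. Discount each cash flow and weight by its year:
  t   CF        PV=CF/(1+0.0255)^t    t·PV
  1     1,000.00       975.1341       975.1341
  2     1,000.00       950.8865     1,901.7730
  3     1,000.00       927.2418     2,781.7254
  4     1,000.00       904.1851     3,616.7404
  5     1,000.00       881.7017     4,408.5085
  6     1,000.00       859.7774     5,158.6642
  7     1,000.00       838.3982     5,868.7875
  8     1,000.00       817.5507     6,540.4054
  9    26,000.00    20,727.7597   186,549.8375
  Σ                 27,882.6351   217,801.5760
Price P = Σ PV = 27,882.6351.
Macaulay duration = Σ(t·PV) / P = 217,801.5760 / 27,882.6351 = 7.81137 years.

7.811 years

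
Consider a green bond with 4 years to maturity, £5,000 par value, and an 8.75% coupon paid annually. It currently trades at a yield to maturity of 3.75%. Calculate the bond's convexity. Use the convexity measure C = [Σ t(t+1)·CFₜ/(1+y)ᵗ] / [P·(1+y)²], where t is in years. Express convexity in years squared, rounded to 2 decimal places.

With y = 0.0375:
  t   CF        PV=CF/(1+0.0375)^t    t·PV        t(t+1)·PV
  1       437.50       421.6867       421.6867         843.3735
  2       437.50       406.4451       812.8901       2,438.6703
  3       437.50       391.7543     1,175.2628       4,701.0513
  4     5,437.50     4,692.9600    18,771.8398      93,859.1991
  Σ                  5,912.8460    21,181.6795     101,842.2942
P = 5,912.8460.
Convexity = Σ t(t+1)·PV / [P·(1+y)²] = 101,842.2942 / (5,912.8460 × 1.076406) = 16.00130.

16.00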